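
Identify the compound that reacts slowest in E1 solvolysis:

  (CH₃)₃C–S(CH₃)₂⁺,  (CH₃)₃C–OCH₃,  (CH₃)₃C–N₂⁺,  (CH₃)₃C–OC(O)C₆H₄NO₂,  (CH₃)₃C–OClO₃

(CH₃)₃C–OCH₃

With the same alkyl group throughout, only the leaving group differentiates the rates.
A good leaving group is a weak base: the lower the pKₐ of its conjugate acid, the more readily it departs.
(CH₃)₃C–N₂⁺ loses N₂: no meaningful conjugate acid; N₂ departs as an exceptionally stable neutral molecule
(CH₃)₃C–OClO₃ loses ClO₄⁻: pKₐ(HClO₄) ≈ -10
(CH₃)₃C–S(CH₃)₂⁺ loses SR'₂: pKₐ(R'₂SH⁺) ≈ -7
(CH₃)₃C–OC(O)C₆H₄NO₂ loses p-O₂N–C₆H₄–COO⁻: pKₐ(p-nitrobenzoic acid) ≈ 3.4
(CH₃)₃C–OCH₃ loses CH₃O⁻: pKₐ(CH₃OH) ≈ 15.5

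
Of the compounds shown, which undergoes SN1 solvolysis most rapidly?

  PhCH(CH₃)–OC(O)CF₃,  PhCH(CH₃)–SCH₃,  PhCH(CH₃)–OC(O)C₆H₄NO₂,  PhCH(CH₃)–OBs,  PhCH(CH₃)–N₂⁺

Same R in every case — rank the leaving groups.
Leaving-group ability tracks the stability of the departed species; conjugate-acid pKₐ is the usual yardstick (lower pKₐ → better LG).
PhCH(CH₃)–N₂⁺ loses N₂: no meaningful conjugate acid; N₂ departs as an exceptionally stable neutral molecule
PhCH(CH₃)–OBs loses OBs⁻: pKₐ(p-BrC₆H₄SO₃H) ≈ -2.8
PhCH(CH₃)–OC(O)CF₃ loses CF₃COO⁻: pKₐ(CF₃COOH) ≈ 0.2
PhCH(CH₃)–OC(O)C₆H₄NO₂ loses p-O₂N–C₆H₄–COO⁻: pKₐ(p-nitrobenzoic acid) ≈ 3.4
PhCH(CH₃)–SCH₃ loses RS⁻: pKₐ(RSH (a thiol)) ≈ 10.5

PhCH(CH₃)–N₂⁺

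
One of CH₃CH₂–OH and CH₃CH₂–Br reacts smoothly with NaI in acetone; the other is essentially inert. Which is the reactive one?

From CH₃CH₂–OH the departing group would be OH⁻ (pKₐ(H₂O) ≈ 15.7). Strong base; essentially never leaves without prior activation.
From CH₃CH₂–Br the leaving group is Br⁻ (pKₐ(HBr) ≈ -9). Weak base; good leaving group.
(In practice CH₃CH₂–Br is made from CH₃CH₂–OH by treatment with PBr₃, replacing the hydroxyl with bromide.)

CH₃CH₂–Br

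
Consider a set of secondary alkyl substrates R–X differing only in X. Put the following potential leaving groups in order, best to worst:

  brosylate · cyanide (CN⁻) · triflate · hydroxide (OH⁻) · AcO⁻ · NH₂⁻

triflate > brosylate > AcO⁻ > cyanide (CN⁻) > hydroxide (OH⁻) > NH₂⁻

triflate: pKₐ(CF₃SO₃H (triflic acid)) ≈ -14
brosylate: pKₐ(p-BrC₆H₄SO₃H) ≈ -2.8
AcO⁻: pKₐ(CH₃COOH) ≈ 4.8
cyanide (CN⁻): pKₐ(HCN) ≈ 9.2
hydroxide (OH⁻): pKₐ(H₂O) ≈ 15.7
NH₂⁻: pKₐ(NH₃) ≈ 38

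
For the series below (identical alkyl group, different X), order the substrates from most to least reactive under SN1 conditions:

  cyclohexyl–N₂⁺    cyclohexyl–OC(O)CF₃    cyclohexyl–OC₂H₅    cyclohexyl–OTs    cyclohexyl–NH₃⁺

Same R in every case — rank the leaving groups.
Rank by basicity of the departing species: weakest base leaves most easily.
cyclohexyl–N₂⁺ loses N₂: no meaningful conjugate acid; N₂ departs as an exceptionally stable neutral molecule
cyclohexyl–OTs loses OTs⁻: pKₐ(p-CH₃C₆H₄SO₃H (TsOH)) ≈ -2.8
cyclohexyl–OC(O)CF₃ loses CF₃COO⁻: pKₐ(CF₃COOH) ≈ 0.2
cyclohexyl–NH₃⁺ loses NH₃: pKₐ(NH₄⁺) ≈ 9.2
cyclohexyl–OC₂H₅ loses CH₃CH₂O⁻: pKₐ(CH₃CH₂OH) ≈ 16

cyclohexyl–N₂⁺ > cyclohexyl–OTs > cyclohexyl–OC(O)CF₃ > cyclohexyl–NH₃⁺ > cyclohexyl–OC₂H₅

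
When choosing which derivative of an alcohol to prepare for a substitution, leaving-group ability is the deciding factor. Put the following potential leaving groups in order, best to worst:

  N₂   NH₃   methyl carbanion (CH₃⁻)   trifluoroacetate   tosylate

A good leaving group is a weak base: the lower the pKₐ of its conjugate acid, the more readily it departs.
N₂: no meaningful conjugate acid; N₂ departs as an exceptionally stable neutral molecule
tosylate: pKₐ(p-CH₃C₆H₄SO₃H (TsOH)) ≈ -2.8
trifluoroacetate: pKₐ(CF₃COOH) ≈ 0.2
NH₃: pKₐ(NH₄⁺) ≈ 9.2
methyl carbanion (CH₃⁻): pKₐ(CH₄) ≈ 48

N₂ > tosylate > trifluoroacetate > NH₃ > methyl carbanion (CH₃⁻)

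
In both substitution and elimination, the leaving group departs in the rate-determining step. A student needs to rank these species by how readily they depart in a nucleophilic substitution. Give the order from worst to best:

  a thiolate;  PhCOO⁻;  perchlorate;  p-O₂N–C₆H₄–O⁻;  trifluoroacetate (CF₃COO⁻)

perchlorate: pKₐ(HClO₄) ≈ -10 — extremely weak base; rarely used for safety reasons
trifluoroacetate (CF₃COO⁻): pKₐ(CF₃COOH) ≈ 0.2 — strongly electron-withdrawing CF₃ stabilises the carboxylate
PhCOO⁻: pKₐ(C₆H₅COOH) ≈ 4.2 — aryl carboxylate
p-O₂N–C₆H₄–O⁻: pKₐ(p-nitrophenol) ≈ 7.2 — nitro group delocalises the charge; the classic chromogenic LG
a thiolate: pKₐ(RSH (a thiol)) ≈ 10.5
Reversing gives the worst-to-best order requested.

a thiolate < p-O₂N–C₆H₄–O⁻ < PhCOO⁻ < trifluoroacetate (CF₃COO⁻) < perchlorate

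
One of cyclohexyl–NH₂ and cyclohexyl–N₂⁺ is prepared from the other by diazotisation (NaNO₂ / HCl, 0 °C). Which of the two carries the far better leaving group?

cyclohexyl–N₂⁺

From cyclohexyl–NH₂ the departing group would be NH₂⁻ (pKₐ(NH₃) ≈ 38). Extremely strong base; never a leaving group.
From cyclohexyl–N₂⁺ the leaving group is N₂ (no meaningful conjugate acid; N₂ departs as an exceptionally stable neutral molecule).
Diazotisation (NaNO₂ / HCl, 0 °C) works by generating a diazonium salt that expels N₂, making cyclohexyl–N₂⁺ enormously more reactive.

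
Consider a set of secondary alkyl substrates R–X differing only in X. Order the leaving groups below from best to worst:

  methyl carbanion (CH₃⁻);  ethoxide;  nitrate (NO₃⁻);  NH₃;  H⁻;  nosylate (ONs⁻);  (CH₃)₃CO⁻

nosylate (ONs⁻): pKₐ(p-O₂NC₆H₄SO₃H) ≈ -3.5
nitrate (NO₃⁻): pKₐ(HNO₃) ≈ -1.3
NH₃: pKₐ(NH₄⁺) ≈ 9.2
ethoxide: pKₐ(CH₃CH₂OH) ≈ 16
(CH₃)₃CO⁻: pKₐ(t-BuOH) ≈ 18
H⁻: pKₐ(H₂) ≈ 36
methyl carbanion (CH₃⁻): pKₐ(CH₄) ≈ 48

nosylate (ONs⁻) > nitrate (NO₃⁻) > NH₃ > ethoxide > (CH₃)₃CO⁻ > H⁻ > methyl carbanion (CH₃⁻)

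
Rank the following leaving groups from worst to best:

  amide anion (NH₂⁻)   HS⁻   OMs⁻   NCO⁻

amide anion (NH₂⁻) < HS⁻ < NCO⁻ < OMs⁻

Rank by basicity of the departing species: weakest base leaves most easily.
OMs⁻: pKₐ(CH₃SO₃H (MsOH)) ≈ -1.9
NCO⁻: pKₐ(HOCN) ≈ 3.5 — resonance between N and O
HS⁻: pKₐ(H₂S) ≈ 7
amide anion (NH₂⁻): pKₐ(NH₃) ≈ 38 — extremely strong base; never a leaving group
The question asks for worst first, so the sequence is read in increasing leaving-group ability.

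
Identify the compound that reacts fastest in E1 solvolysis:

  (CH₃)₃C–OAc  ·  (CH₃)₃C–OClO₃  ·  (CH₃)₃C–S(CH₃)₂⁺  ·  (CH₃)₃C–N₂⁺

(CH₃)₃C–N₂⁺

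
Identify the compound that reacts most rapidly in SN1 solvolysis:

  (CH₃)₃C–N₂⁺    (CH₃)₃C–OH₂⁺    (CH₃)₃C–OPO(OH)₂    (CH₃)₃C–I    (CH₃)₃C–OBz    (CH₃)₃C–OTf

(CH₃)₃C–N₂⁺

Identical carbon frameworks mean the comparison reduces to leaving-group quality.
Leaving-group ability tracks the stability of the departed species; conjugate-acid pKₐ is the usual yardstick (lower pKₐ → better LG).
(CH₃)₃C–N₂⁺ loses N₂: no meaningful conjugate acid; N₂ departs as an exceptionally stable neutral molecule
(CH₃)₃C–OTf loses OTf⁻: pKₐ(CF₃SO₃H (triflic acid)) ≈ -14
(CH₃)₃C–I loses I⁻: pKₐ(HI) ≈ -10
(CH₃)₃C–OH₂⁺ loses H₂O: pKₐ(H₃O⁺) ≈ -1.7
(CH₃)₃C–OPO(OH)₂ loses H₂PO₄⁻: pKₐ(H₃PO₄) ≈ 2.1
(CH₃)₃C–OBz loses PhCOO⁻: pKₐ(C₆H₅COOH) ≈ 4.2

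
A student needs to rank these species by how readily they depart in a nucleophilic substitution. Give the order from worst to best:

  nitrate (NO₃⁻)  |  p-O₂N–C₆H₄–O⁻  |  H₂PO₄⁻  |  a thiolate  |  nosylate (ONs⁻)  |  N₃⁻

a thiolate < p-O₂N–C₆H₄–O⁻ < N₃⁻ < H₂PO₄⁻ < nitrate (NO₃⁻) < nosylate (ONs⁻)

The more stable X⁻ (or X) is on its own — i.e. the weaker a base it is — the better a leaving group it makes.
nosylate (ONs⁻): pKₐ(p-O₂NC₆H₄SO₃H) ≈ -3.5
nitrate (NO₃⁻): pKₐ(HNO₃) ≈ -1.3 — resonance-delocalised over three oxygens
H₂PO₄⁻: pKₐ(H₃PO₄) ≈ 2.1 — moderate base; biological leaving group after further activation
N₃⁻: pKₐ(HN₃) ≈ 4.7 — linear, resonance-stabilised
p-O₂N–C₆H₄–O⁻: pKₐ(p-nitrophenol) ≈ 7.2 — nitro group delocalises the charge; the classic chromogenic LG
a thiolate: pKₐ(RSH (a thiol)) ≈ 10.5 — moderately basic; rarely leaves without activation
Reversing gives the worst-to-best order requested.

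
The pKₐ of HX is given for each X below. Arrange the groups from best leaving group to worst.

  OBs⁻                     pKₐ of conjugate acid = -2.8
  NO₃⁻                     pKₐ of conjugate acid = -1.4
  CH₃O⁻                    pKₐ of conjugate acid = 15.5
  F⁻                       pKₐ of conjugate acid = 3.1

OBs⁻ > NO₃⁻ > F⁻ > CH₃O⁻

Lower conjugate-acid pKₐ ⇒ weaker base ⇒ better leaving group.
Sorting by the given values: OBs⁻ (-2.8), NO₃⁻ (-1.4), F⁻ (3.1), CH₃O⁻ (15.5).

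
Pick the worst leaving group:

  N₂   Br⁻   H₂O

H₂O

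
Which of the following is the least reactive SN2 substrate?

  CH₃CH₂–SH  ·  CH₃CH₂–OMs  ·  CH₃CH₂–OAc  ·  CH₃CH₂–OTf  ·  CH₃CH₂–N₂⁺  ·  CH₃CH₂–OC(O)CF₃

CH₃CH₂–SH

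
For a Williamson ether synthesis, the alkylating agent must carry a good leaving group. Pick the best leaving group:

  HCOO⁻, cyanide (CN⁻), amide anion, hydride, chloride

chloride: pKₐ(HCl) ≈ -7
HCOO⁻: pKₐ(HCOOH) ≈ 3.8
cyanide (CN⁻): pKₐ(HCN) ≈ 9.2
hydride: pKₐ(H₂) ≈ 36
amide anion: pKₐ(NH₃) ≈ 38

chloride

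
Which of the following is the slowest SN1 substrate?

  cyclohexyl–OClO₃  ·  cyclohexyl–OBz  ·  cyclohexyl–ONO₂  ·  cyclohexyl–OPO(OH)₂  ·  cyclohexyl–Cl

cyclohexyl–OBz

Identical carbon frameworks mean the comparison reduces to leaving-group quality.
Rank by basicity of the departing species: weakest base leaves most easily.
cyclohexyl–OClO₃ loses ClO₄⁻: pKₐ(HClO₄) ≈ -10
cyclohexyl–Cl loses Cl⁻: pKₐ(HCl) ≈ -7
cyclohexyl–ONO₂ loses NO₃⁻: pKₐ(HNO₃) ≈ -1.3
cyclohexyl–OPO(OH)₂ loses H₂PO₄⁻: pKₐ(H₃PO₄) ≈ 2.1
cyclohexyl–OBz loses PhCOO⁻: pKₐ(C₆H₅COOH) ≈ 4.2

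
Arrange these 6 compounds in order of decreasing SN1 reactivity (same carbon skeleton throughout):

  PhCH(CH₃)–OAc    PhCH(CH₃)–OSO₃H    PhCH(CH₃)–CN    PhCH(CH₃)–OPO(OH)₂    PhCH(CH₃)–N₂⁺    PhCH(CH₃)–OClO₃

PhCH(CH₃)–N₂⁺ > PhCH(CH₃)–OClO₃ > PhCH(CH₃)–OSO₃H > PhCH(CH₃)–OPO(OH)₂ > PhCH(CH₃)–OAc > PhCH(CH₃)–CN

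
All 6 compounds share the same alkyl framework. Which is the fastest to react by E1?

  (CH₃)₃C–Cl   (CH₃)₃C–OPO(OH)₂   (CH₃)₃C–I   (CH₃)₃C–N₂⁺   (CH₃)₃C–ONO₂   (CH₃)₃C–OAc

Identical carbon frameworks mean the comparison reduces to leaving-group quality.
The more stable X⁻ (or X) is on its own — i.e. the weaker a base it is — the better a leaving group it makes.
(CH₃)₃C–N₂⁺ loses N₂: no meaningful conjugate acid; N₂ departs as an exceptionally stable neutral molecule
(CH₃)₃C–I loses I⁻: pKₐ(HI) ≈ -10
(CH₃)₃C–Cl loses Cl⁻: pKₐ(HCl) ≈ -7
(CH₃)₃C–ONO₂ loses NO₃⁻: pKₐ(HNO₃) ≈ -1.3
(CH₃)₃C–OPO(OH)₂ loses H₂PO₄⁻: pKₐ(H₃PO₄) ≈ 2.1
(CH₃)₃C–OAc loses AcO⁻: pKₐ(CH₃COOH) ≈ 4.8

(CH₃)₃C–N₂⁺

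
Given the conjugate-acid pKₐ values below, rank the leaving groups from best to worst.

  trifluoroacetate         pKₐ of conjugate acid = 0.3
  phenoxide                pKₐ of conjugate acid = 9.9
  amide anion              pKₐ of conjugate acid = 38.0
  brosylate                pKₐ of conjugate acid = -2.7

Lower conjugate-acid pKₐ ⇒ weaker base ⇒ better leaving group.
Sorting by the given values: brosylate (-2.7), trifluoroacetate (0.3), phenoxide (9.9), amide anion (38.0).

brosylate > trifluoroacetate > phenoxide > amide anion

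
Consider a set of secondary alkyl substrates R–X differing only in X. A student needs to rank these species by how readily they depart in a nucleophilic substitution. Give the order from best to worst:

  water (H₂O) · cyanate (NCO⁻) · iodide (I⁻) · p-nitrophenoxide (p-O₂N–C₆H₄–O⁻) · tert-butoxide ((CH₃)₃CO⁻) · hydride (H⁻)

iodide (I⁻): pKₐ(HI) ≈ -10 — large, highly polarisable; very weak base
water (H₂O): pKₐ(H₃O⁺) ≈ -1.7
cyanate (NCO⁻): pKₐ(HOCN) ≈ 3.5 — resonance between N and O
p-nitrophenoxide (p-O₂N–C₆H₄–O⁻): pKₐ(p-nitrophenol) ≈ 7.2 — nitro group delocalises the charge; the classic chromogenic LG
tert-butoxide ((CH₃)₃CO⁻): pKₐ(t-BuOH) ≈ 18
hydride (H⁻): pKₐ(H₂) ≈ 36

iodide (I⁻) > water (H₂O) > cyanate (NCO⁻) > p-nitrophenoxide (p-O₂N–C₆H₄–O⁻) > tert-butoxide ((CH₃)₃CO⁻) > hydride (H⁻)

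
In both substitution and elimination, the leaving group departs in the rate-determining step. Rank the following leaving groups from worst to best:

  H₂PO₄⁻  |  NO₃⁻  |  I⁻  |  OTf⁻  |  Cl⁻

H₂PO₄⁻ < NO₃⁻ < Cl⁻ < I⁻ < OTf⁻

OTf⁻: pKₐ(CF₃SO₃H (triflic acid)) ≈ -14
I⁻: pKₐ(HI) ≈ -10
Cl⁻: pKₐ(HCl) ≈ -7
NO₃⁻: pKₐ(HNO₃) ≈ -1.3
H₂PO₄⁻: pKₐ(H₃PO₄) ≈ 2.1
Listed from poorest to best leaving group as asked.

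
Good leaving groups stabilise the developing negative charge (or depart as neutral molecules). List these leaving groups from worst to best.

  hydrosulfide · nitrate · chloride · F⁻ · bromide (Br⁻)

hydrosulfide < F⁻ < nitrate < chloride < bromide (Br⁻)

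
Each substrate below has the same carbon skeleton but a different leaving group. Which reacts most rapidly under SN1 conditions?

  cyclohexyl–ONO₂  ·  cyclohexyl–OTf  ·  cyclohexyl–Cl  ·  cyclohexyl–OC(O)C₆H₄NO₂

cyclohexyl–OTf

Identical carbon frameworks mean the comparison reduces to leaving-group quality.
The more stable X⁻ (or X) is on its own — i.e. the weaker a base it is — the better a leaving group it makes.
cyclohexyl–OTf loses OTf⁻: pKₐ(CF₃SO₃H (triflic acid)) ≈ -14
cyclohexyl–Cl loses Cl⁻: pKₐ(HCl) ≈ -7
cyclohexyl–ONO₂ loses NO₃⁻: pKₐ(HNO₃) ≈ -1.3
cyclohexyl–OC(O)C₆H₄NO₂ loses p-O₂N–C₆H₄–COO⁻: pKₐ(p-nitrobenzoic acid) ≈ 3.4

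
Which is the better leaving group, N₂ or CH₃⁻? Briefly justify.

N₂

N₂ is the better leaving group.
N₂ is the ultimate leaving group — it departs as an exceptionally stable neutral molecule, whereas CH₃⁻ (pKₐ(CH₄) ≈ 48) is far more basic.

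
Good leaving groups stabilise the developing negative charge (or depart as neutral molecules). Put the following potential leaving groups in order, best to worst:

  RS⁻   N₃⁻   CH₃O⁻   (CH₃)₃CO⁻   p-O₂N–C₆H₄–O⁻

N₃⁻: pKₐ(HN₃) ≈ 4.7 — linear, resonance-stabilised
p-O₂N–C₆H₄–O⁻: pKₐ(p-nitrophenol) ≈ 7.2 — nitro group delocalises the charge; the classic chromogenic LG
RS⁻: pKₐ(RSH (a thiol)) ≈ 10.5
CH₃O⁻: pKₐ(CH₃OH) ≈ 15.5
(CH₃)₃CO⁻: pKₐ(t-BuOH) ≈ 18 — bulky, strongly basic alkoxide

N₃⁻ > p-O₂N–C₆H₄–O⁻ > RS⁻ > CH₃O⁻ > (CH₃)₃CO⁻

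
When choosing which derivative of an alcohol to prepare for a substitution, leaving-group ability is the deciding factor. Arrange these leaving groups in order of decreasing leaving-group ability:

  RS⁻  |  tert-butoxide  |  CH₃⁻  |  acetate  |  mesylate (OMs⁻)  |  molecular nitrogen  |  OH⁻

molecular nitrogen: no meaningful conjugate acid; N₂ departs as an exceptionally stable neutral molecule
mesylate (OMs⁻): pKₐ(CH₃SO₃H (MsOH)) ≈ -1.9
acetate: pKₐ(CH₃COOH) ≈ 4.8
RS⁻: pKₐ(RSH (a thiol)) ≈ 10.5
OH⁻: pKₐ(H₂O) ≈ 15.7
tert-butoxide: pKₐ(t-BuOH) ≈ 18
CH₃⁻: pKₐ(CH₄) ≈ 48

molecular nitrogen > mesylate (OMs⁻) > acetate > RS⁻ > OH⁻ > tert-butoxide > CH₃⁻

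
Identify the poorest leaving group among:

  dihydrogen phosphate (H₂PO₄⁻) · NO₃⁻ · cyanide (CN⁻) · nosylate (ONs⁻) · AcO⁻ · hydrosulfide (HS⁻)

cyanide (CN⁻)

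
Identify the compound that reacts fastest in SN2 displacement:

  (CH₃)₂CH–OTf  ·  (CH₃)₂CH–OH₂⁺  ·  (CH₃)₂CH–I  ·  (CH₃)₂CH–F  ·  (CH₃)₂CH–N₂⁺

With the same alkyl group throughout, only the leaving group differentiates the rates.
Leaving-group ability tracks the stability of the departed species; conjugate-acid pKₐ is the usual yardstick (lower pKₐ → better LG).
(CH₃)₂CH–N₂⁺ loses N₂: no meaningful conjugate acid; N₂ departs as an exceptionally stable neutral molecule
(CH₃)₂CH–OTf loses OTf⁻: pKₐ(CF₃SO₃H (triflic acid)) ≈ -14
(CH₃)₂CH–I loses I⁻: pKₐ(HI) ≈ -10
(CH₃)₂CH–OH₂⁺ loses H₂O: pKₐ(H₃O⁺) ≈ -1.7
(CH₃)₂CH–F loses F⁻: pKₐ(HF) ≈ 3.2

(CH₃)₂CH–N₂⁺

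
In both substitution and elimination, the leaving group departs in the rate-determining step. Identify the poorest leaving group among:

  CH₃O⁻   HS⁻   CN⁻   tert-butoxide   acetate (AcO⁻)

tert-butoxide

The more stable X⁻ (or X) is on its own — i.e. the weaker a base it is — the better a leaving group it makes.
acetate (AcO⁻): pKₐ(CH₃COOH) ≈ 4.8
HS⁻: pKₐ(H₂S) ≈ 7
CN⁻: pKₐ(HCN) ≈ 9.2
CH₃O⁻: pKₐ(CH₃OH) ≈ 15.5
tert-butoxide: pKₐ(t-BuOH) ≈ 18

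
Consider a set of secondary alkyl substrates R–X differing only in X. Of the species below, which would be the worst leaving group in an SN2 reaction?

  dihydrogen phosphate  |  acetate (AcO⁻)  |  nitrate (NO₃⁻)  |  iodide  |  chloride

acetate (AcO⁻)

A good leaving group is a weak base: the lower the pKₐ of its conjugate acid, the more readily it departs.
iodide: pKₐ(HI) ≈ -10
chloride: pKₐ(HCl) ≈ -7
nitrate (NO₃⁻): pKₐ(HNO₃) ≈ -1.3
dihydrogen phosphate: pKₐ(H₃PO₄) ≈ 2.1
acetate (AcO⁻): pKₐ(CH₃COOH) ≈ 4.8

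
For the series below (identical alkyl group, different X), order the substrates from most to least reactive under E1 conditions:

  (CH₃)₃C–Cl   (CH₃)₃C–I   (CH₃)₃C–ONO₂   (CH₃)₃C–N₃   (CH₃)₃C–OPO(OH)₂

With the same alkyl group throughout, only the leaving group differentiates the rates.
Leaving-group ability tracks the stability of the departed species; conjugate-acid pKₐ is the usual yardstick (lower pKₐ → better LG).
(CH₃)₃C–I loses I⁻: pKₐ(HI) ≈ -10
(CH₃)₃C–Cl loses Cl⁻: pKₐ(HCl) ≈ -7
(CH₃)₃C–ONO₂ loses NO₃⁻: pKₐ(HNO₃) ≈ -1.3
(CH₃)₃C–OPO(OH)₂ loses H₂PO₄⁻: pKₐ(H₃PO₄) ≈ 2.1
(CH₃)₃C–N₃ loses N₃⁻: pKₐ(HN₃) ≈ 4.7

(CH₃)₃C–I > (CH₃)₃C–Cl > (CH₃)₃C–ONO₂ > (CH₃)₃C–OPO(OH)₂ > (CH₃)₃C–N₃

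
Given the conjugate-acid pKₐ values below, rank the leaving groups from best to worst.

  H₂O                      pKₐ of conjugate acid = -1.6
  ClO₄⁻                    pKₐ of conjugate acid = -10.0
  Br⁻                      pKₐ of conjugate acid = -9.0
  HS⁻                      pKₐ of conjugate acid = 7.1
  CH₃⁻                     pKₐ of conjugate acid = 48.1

Lower conjugate-acid pKₐ ⇒ weaker base ⇒ better leaving group.
Sorting by the given values: ClO₄⁻ (-10.0), Br⁻ (-9.0), H₂O (-1.6), HS⁻ (7.1), CH₃⁻ (48.1).

ClO₄⁻ > Br⁻ > H₂O > HS⁻ > CH₃⁻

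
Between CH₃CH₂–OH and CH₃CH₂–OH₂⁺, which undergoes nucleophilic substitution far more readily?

From CH₃CH₂–OH the departing group would be OH⁻ (pKₐ(H₂O) ≈ 15.7). Strong base; essentially never leaves without prior activation.
From CH₃CH₂–OH₂⁺ the leaving group is H₂O (pKₐ(H₃O⁺) ≈ -1.7). Neutral; leaves from a protonated alcohol (R–OH₂⁺).
(In practice CH₃CH₂–OH₂⁺ is made from CH₃CH₂–OH by protonation with strong acid, converting the leaving group from hydroxide to neutral water.)

CH₃CH₂–OH₂⁺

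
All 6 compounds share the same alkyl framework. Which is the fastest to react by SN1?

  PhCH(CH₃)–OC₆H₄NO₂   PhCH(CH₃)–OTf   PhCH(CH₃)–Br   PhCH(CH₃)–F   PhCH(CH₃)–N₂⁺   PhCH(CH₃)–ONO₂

PhCH(CH₃)–N₂⁺

With the same alkyl group throughout, only the leaving group differentiates the rates.
A good leaving group is a weak base: the lower the pKₐ of its conjugate acid, the more readily it departs.
PhCH(CH₃)–N₂⁺ loses N₂: no meaningful conjugate acid; N₂ departs as an exceptionally stable neutral molecule
PhCH(CH₃)–OTf loses OTf⁻: pKₐ(CF₃SO₃H (triflic acid)) ≈ -14
PhCH(CH₃)–Br loses Br⁻: pKₐ(HBr) ≈ -9
PhCH(CH₃)–ONO₂ loses NO₃⁻: pKₐ(HNO₃) ≈ -1.3
PhCH(CH₃)–F loses F⁻: pKₐ(HF) ≈ 3.2
PhCH(CH₃)–OC₆H₄NO₂ loses p-O₂N–C₆H₄–O⁻: pKₐ(p-nitrophenol) ≈ 7.2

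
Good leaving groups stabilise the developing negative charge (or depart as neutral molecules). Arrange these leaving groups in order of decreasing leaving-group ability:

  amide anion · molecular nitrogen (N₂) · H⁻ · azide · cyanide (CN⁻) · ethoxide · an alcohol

molecular nitrogen (N₂) > an alcohol > azide > cyanide (CN⁻) > ethoxide > H⁻ > amide anion

A good leaving group is a weak base: the lower the pKₐ of its conjugate acid, the more readily it departs.
molecular nitrogen (N₂): no meaningful conjugate acid; N₂ departs as an exceptionally stable neutral molecule
an alcohol: pKₐ(R'OH₂⁺) ≈ -2.4
azide: pKₐ(HN₃) ≈ 4.7
cyanide (CN⁻): pKₐ(HCN) ≈ 9.2
ethoxide: pKₐ(CH₃CH₂OH) ≈ 16
H⁻: pKₐ(H₂) ≈ 36
amide anion: pKₐ(NH₃) ≈ 38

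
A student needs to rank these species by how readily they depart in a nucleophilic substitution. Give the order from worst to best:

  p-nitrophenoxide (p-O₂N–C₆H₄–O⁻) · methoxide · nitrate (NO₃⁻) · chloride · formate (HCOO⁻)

Leaving-group ability tracks the stability of the departed species; conjugate-acid pKₐ is the usual yardstick (lower pKₐ → better LG).
chloride: pKₐ(HCl) ≈ -7
nitrate (NO₃⁻): pKₐ(HNO₃) ≈ -1.3
formate (HCOO⁻): pKₐ(HCOOH) ≈ 3.8
p-nitrophenoxide (p-O₂N–C₆H₄–O⁻): pKₐ(p-nitrophenol) ≈ 7.2
methoxide: pKₐ(CH₃OH) ≈ 15.5
Reversing gives the worst-to-best order requested.

methoxide < p-nitrophenoxide (p-O₂N–C₆H₄–O⁻) < formate (HCOO⁻) < nitrate (NO₃⁻) < chloride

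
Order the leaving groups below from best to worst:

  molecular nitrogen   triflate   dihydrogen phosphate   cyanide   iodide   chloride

molecular nitrogen > triflate > iodide > chloride > dihydrogen phosphate > cyanide

The more stable X⁻ (or X) is on its own — i.e. the weaker a base it is — the better a leaving group it makes.
molecular nitrogen: no meaningful conjugate acid; N₂ departs as an exceptionally stable neutral molecule
triflate: pKₐ(CF₃SO₃H (triflic acid)) ≈ -14 — charge spread over three oxygens and a CF₃ group; the premier leaving group in synthesis
iodide: pKₐ(HI) ≈ -10 — large, highly polarisable; very weak base
chloride: pKₐ(HCl) ≈ -7 — moderately weak base
dihydrogen phosphate: pKₐ(H₃PO₄) ≈ 2.1
cyanide: pKₐ(HCN) ≈ 9.2 — sp carbon stabilises the charge somewhat, but still a poor LG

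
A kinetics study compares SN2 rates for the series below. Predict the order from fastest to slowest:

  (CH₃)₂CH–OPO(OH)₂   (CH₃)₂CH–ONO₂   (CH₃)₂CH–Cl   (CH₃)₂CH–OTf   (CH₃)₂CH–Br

(CH₃)₂CH–OTf > (CH₃)₂CH–Br > (CH₃)₂CH–Cl > (CH₃)₂CH–ONO₂ > (CH₃)₂CH–OPO(OH)₂

With the same alkyl group throughout, only the leaving group differentiates the rates.
A good leaving group is a weak base: the lower the pKₐ of its conjugate acid, the more readily it departs.
(CH₃)₂CH–OTf loses OTf⁻: pKₐ(CF₃SO₃H (triflic acid)) ≈ -14
(CH₃)₂CH–Br loses Br⁻: pKₐ(HBr) ≈ -9
(CH₃)₂CH–Cl loses Cl⁻: pKₐ(HCl) ≈ -7
(CH₃)₂CH–ONO₂ loses NO₃⁻: pKₐ(HNO₃) ≈ -1.3
(CH₃)₂CH–OPO(OH)₂ loses H₂PO₄⁻: pKₐ(H₃PO₄) ≈ 2.1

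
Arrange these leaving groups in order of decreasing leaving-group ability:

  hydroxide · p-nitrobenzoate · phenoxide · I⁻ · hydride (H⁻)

Leaving-group ability tracks the stability of the departed species; conjugate-acid pKₐ is the usual yardstick (lower pKₐ → better LG).
I⁻: pKₐ(HI) ≈ -10
p-nitrobenzoate: pKₐ(p-nitrobenzoic acid) ≈ 3.4
phenoxide: pKₐ(C₆H₅OH (phenol)) ≈ 10
hydroxide: pKₐ(H₂O) ≈ 15.7
hydride (H⁻): pKₐ(H₂) ≈ 36

I⁻ > p-nitrobenzoate > phenoxide > hydroxide > hydride (H⁻)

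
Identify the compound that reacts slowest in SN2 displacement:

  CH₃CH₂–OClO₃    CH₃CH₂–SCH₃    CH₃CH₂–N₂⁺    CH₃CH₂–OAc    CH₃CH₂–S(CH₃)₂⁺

CH₃CH₂–SCH₃

With the same alkyl group throughout, only the leaving group differentiates the rates.
The more stable X⁻ (or X) is on its own — i.e. the weaker a base it is — the better a leaving group it makes.
CH₃CH₂–N₂⁺ loses N₂: no meaningful conjugate acid; N₂ departs as an exceptionally stable neutral molecule
CH₃CH₂–OClO₃ loses ClO₄⁻: pKₐ(HClO₄) ≈ -10
CH₃CH₂–S(CH₃)₂⁺ loses SR'₂: pKₐ(R'₂SH⁺) ≈ -7
CH₃CH₂–OAc loses AcO⁻: pKₐ(CH₃COOH) ≈ 4.8
CH₃CH₂–SCH₃ loses RS⁻: pKₐ(RSH (a thiol)) ≈ 10.5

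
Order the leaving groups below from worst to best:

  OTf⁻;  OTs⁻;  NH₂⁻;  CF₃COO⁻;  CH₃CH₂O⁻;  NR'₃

OTf⁻: pKₐ(CF₃SO₃H (triflic acid)) ≈ -14 — charge spread over three oxygens and a CF₃ group; the premier leaving group in synthesis
OTs⁻: pKₐ(p-CH₃C₆H₄SO₃H (TsOH)) ≈ -2.8
CF₃COO⁻: pKₐ(CF₃COOH) ≈ 0.2 — strongly electron-withdrawing CF₃ stabilises the carboxylate
NR'₃: pKₐ(R'₃NH⁺) ≈ 10.7 — neutral but still a fairly strong base; Hofmann-elimination LG
CH₃CH₂O⁻: pKₐ(CH₃CH₂OH) ≈ 16 — strong base; alkoxides do not leave unassisted
NH₂⁻: pKₐ(NH₃) ≈ 38
Reversing gives the worst-to-best order requested.

NH₂⁻ < CH₃CH₂O⁻ < NR'₃ < CF₃COO⁻ < OTs⁻ < OTf⁻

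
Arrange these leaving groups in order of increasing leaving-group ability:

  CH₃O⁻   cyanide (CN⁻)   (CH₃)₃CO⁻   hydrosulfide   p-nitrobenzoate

(CH₃)₃CO⁻ < CH₃O⁻ < cyanide (CN⁻) < hydrosulfide < p-nitrobenzoate

A good leaving group is a weak base: the lower the pKₐ of its conjugate acid, the more readily it departs.
p-nitrobenzoate: pKₐ(p-nitrobenzoic acid) ≈ 3.4
hydrosulfide: pKₐ(H₂S) ≈ 7
cyanide (CN⁻): pKₐ(HCN) ≈ 9.2
CH₃O⁻: pKₐ(CH₃OH) ≈ 15.5
(CH₃)₃CO⁻: pKₐ(t-BuOH) ≈ 18
Reversing gives the worst-to-best order requested.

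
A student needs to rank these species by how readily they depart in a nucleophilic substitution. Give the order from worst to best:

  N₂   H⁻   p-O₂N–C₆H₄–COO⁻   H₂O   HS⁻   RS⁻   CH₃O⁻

The more stable X⁻ (or X) is on its own — i.e. the weaker a base it is — the better a leaving group it makes.
N₂: no meaningful conjugate acid; N₂ departs as an exceptionally stable neutral molecule
H₂O: pKₐ(H₃O⁺) ≈ -1.7
p-O₂N–C₆H₄–COO⁻: pKₐ(p-nitrobenzoic acid) ≈ 3.4 — electron-withdrawing nitro group stabilises the carboxylate
HS⁻: pKₐ(H₂S) ≈ 7 — larger and more polarisable than the oxygen analogue
RS⁻: pKₐ(RSH (a thiol)) ≈ 10.5 — moderately basic; rarely leaves without activation
CH₃O⁻: pKₐ(CH₃OH) ≈ 15.5
H⁻: pKₐ(H₂) ≈ 36 — extremely strong base; leaves only in special hydride-transfer contexts
The question asks for worst first, so the sequence is read in increasing leaving-group ability.

H⁻ < CH₃O⁻ < RS⁻ < HS⁻ < p-O₂N–C₆H₄–COO⁻ < H₂O < N₂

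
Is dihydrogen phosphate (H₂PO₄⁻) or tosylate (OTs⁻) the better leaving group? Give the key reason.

tosylate (OTs⁻)

tosylate (OTs⁻) is the better leaving group.
pKₐ(p-CH₃C₆H₄SO₃H (TsOH)) ≈ -2.8 versus pKₐ(H₃PO₄) ≈ 2.1: tosylate (OTs⁻) is the much weaker base.
Resonance-delocalised arenesulfonate.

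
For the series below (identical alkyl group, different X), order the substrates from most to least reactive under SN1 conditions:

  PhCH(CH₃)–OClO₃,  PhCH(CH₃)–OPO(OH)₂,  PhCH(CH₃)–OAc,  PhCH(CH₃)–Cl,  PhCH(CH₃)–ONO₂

With the same alkyl group throughout, only the leaving group differentiates the rates.
Rank by basicity of the departing species: weakest base leaves most easily.
PhCH(CH₃)–OClO₃ loses ClO₄⁻: pKₐ(HClO₄) ≈ -10
PhCH(CH₃)–Cl loses Cl⁻: pKₐ(HCl) ≈ -7
PhCH(CH₃)–ONO₂ loses NO₃⁻: pKₐ(HNO₃) ≈ -1.3
PhCH(CH₃)–OPO(OH)₂ loses H₂PO₄⁻: pKₐ(H₃PO₄) ≈ 2.1
PhCH(CH₃)–OAc loses AcO⁻: pKₐ(CH₃COOH) ≈ 4.8

PhCH(CH₃)–OClO₃ > PhCH(CH₃)–Cl > PhCH(CH₃)–ONO₂ > PhCH(CH₃)–OPO(OH)₂ > PhCH(CH₃)–OAc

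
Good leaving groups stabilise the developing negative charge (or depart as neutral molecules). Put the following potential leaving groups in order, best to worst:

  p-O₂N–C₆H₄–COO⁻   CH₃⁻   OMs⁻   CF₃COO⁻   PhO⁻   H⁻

OMs⁻: pKₐ(CH₃SO₃H (MsOH)) ≈ -1.9
CF₃COO⁻: pKₐ(CF₃COOH) ≈ 0.2
p-O₂N–C₆H₄–COO⁻: pKₐ(p-nitrobenzoic acid) ≈ 3.4 — electron-withdrawing nitro group stabilises the carboxylate
PhO⁻: pKₐ(C₆H₅OH (phenol)) ≈ 10 — resonance into the ring helps, but still a poor LG
H⁻: pKₐ(H₂) ≈ 36 — extremely strong base; leaves only in special hydride-transfer contexts
CH₃⁻: pKₐ(CH₄) ≈ 48

OMs⁻ > CF₃COO⁻ > p-O₂N–C₆H₄–COO⁻ > PhO⁻ > H⁻ > CH₃⁻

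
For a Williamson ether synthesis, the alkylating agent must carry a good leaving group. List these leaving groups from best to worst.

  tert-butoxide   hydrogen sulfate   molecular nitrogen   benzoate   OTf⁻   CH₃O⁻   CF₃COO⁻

molecular nitrogen > OTf⁻ > hydrogen sulfate > CF₃COO⁻ > benzoate > CH₃O⁻ > tert-butoxide

The more stable X⁻ (or X) is on its own — i.e. the weaker a base it is — the better a leaving group it makes.
molecular nitrogen: no meaningful conjugate acid; N₂ departs as an exceptionally stable neutral molecule
OTf⁻: pKₐ(CF₃SO₃H (triflic acid)) ≈ -14 — charge spread over three oxygens and a CF₃ group; the premier leaving group in synthesis
hydrogen sulfate: pKₐ(H₂SO₄) ≈ -3 — conjugate base of a strong mineral acid
CF₃COO⁻: pKₐ(CF₃COOH) ≈ 0.2 — strongly electron-withdrawing CF₃ stabilises the carboxylate
benzoate: pKₐ(C₆H₅COOH) ≈ 4.2 — aryl carboxylate
CH₃O⁻: pKₐ(CH₃OH) ≈ 15.5
tert-butoxide: pKₐ(t-BuOH) ≈ 18 — bulky, strongly basic alkoxide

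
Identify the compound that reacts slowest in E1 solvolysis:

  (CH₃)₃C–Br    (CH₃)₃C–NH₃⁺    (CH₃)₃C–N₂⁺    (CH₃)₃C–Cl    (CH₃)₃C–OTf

(CH₃)₃C–NH₃⁺

With the same alkyl group throughout, only the leaving group differentiates the rates.
Rank by basicity of the departing species: weakest base leaves most easily.
(CH₃)₃C–N₂⁺ loses N₂: no meaningful conjugate acid; N₂ departs as an exceptionally stable neutral molecule
(CH₃)₃C–OTf loses OTf⁻: pKₐ(CF₃SO₃H (triflic acid)) ≈ -14
(CH₃)₃C–Br loses Br⁻: pKₐ(HBr) ≈ -9
(CH₃)₃C–Cl loses Cl⁻: pKₐ(HCl) ≈ -7
(CH₃)₃C–NH₃⁺ loses NH₃: pKₐ(NH₄⁺) ≈ 9.2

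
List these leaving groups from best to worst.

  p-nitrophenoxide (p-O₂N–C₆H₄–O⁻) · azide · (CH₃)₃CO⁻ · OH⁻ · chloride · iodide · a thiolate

iodide: pKₐ(HI) ≈ -10
chloride: pKₐ(HCl) ≈ -7
azide: pKₐ(HN₃) ≈ 4.7
p-nitrophenoxide (p-O₂N–C₆H₄–O⁻): pKₐ(p-nitrophenol) ≈ 7.2
a thiolate: pKₐ(RSH (a thiol)) ≈ 10.5
OH⁻: pKₐ(H₂O) ≈ 15.7
(CH₃)₃CO⁻: pKₐ(t-BuOH) ≈ 18

iodide > chloride > azide > p-nitrophenoxide (p-O₂N–C₆H₄–O⁻) > a thiolate > OH⁻ > (CH₃)₃CO⁻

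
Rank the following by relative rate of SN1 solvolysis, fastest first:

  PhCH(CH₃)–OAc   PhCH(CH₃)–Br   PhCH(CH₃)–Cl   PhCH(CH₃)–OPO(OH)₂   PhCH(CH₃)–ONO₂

The skeletons are identical, so relative rate is governed entirely by leaving-group ability.
Leaving-group ability tracks the stability of the departed species; conjugate-acid pKₐ is the usual yardstick (lower pKₐ → better LG).
PhCH(CH₃)–Br loses Br⁻: pKₐ(HBr) ≈ -9
PhCH(CH₃)–Cl loses Cl⁻: pKₐ(HCl) ≈ -7
PhCH(CH₃)–ONO₂ loses NO₃⁻: pKₐ(HNO₃) ≈ -1.3
PhCH(CH₃)–OPO(OH)₂ loses H₂PO₄⁻: pKₐ(H₃PO₄) ≈ 2.1
PhCH(CH₃)–OAc loses AcO⁻: pKₐ(CH₃COOH) ≈ 4.8

PhCH(CH₃)–Br > PhCH(CH₃)–Cl > PhCH(CH₃)–ONO₂ > PhCH(CH₃)–OPO(OH)₂ > PhCH(CH₃)–OAc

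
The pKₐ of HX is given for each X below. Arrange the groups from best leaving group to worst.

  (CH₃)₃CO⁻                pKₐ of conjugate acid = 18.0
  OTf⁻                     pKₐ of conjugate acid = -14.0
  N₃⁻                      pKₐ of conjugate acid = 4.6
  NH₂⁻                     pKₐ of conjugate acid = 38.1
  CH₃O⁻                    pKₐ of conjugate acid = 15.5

Lower conjugate-acid pKₐ ⇒ weaker base ⇒ better leaving group.
Sorting by the given values: OTf⁻ (-14.0), N₃⁻ (4.6), CH₃O⁻ (15.5), (CH₃)₃CO⁻ (18.0), NH₂⁻ (38.1).

OTf⁻ > N₃⁻ > CH₃O⁻ > (CH₃)₃CO⁻ > NH₂⁻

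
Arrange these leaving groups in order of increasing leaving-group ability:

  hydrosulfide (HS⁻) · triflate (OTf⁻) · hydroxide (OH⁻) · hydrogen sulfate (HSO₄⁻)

The more stable X⁻ (or X) is on its own — i.e. the weaker a base it is — the better a leaving group it makes.
triflate (OTf⁻): pKₐ(CF₃SO₃H (triflic acid)) ≈ -14
hydrogen sulfate (HSO₄⁻): pKₐ(H₂SO₄) ≈ -3
hydrosulfide (HS⁻): pKₐ(H₂S) ≈ 7
hydroxide (OH⁻): pKₐ(H₂O) ≈ 15.7
Reversing gives the worst-to-best order requested.

hydroxide (OH⁻) < hydrosulfide (HS⁻) < hydrogen sulfate (HSO₄⁻) < triflate (OTf⁻)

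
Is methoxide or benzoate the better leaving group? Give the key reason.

benzoate

benzoate is the better leaving group.
pKₐ(C₆H₅COOH) ≈ 4.2 versus pKₐ(CH₃OH) ≈ 15.5: benzoate is the much weaker base.
Aryl carboxylate.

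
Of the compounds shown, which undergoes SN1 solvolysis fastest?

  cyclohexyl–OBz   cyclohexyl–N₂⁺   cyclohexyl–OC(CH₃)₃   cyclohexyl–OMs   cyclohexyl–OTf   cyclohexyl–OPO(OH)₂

Same R in every case — rank the leaving groups.
The more stable X⁻ (or X) is on its own — i.e. the weaker a base it is — the better a leaving group it makes.
cyclohexyl–N₂⁺ loses N₂: no meaningful conjugate acid; N₂ departs as an exceptionally stable neutral molecule
cyclohexyl–OTf loses OTf⁻: pKₐ(CF₃SO₃H (triflic acid)) ≈ -14
cyclohexyl–OMs loses OMs⁻: pKₐ(CH₃SO₃H (MsOH)) ≈ -1.9
cyclohexyl–OPO(OH)₂ loses H₂PO₄⁻: pKₐ(H₃PO₄) ≈ 2.1
cyclohexyl–OBz loses PhCOO⁻: pKₐ(C₆H₅COOH) ≈ 4.2
cyclohexyl–OC(CH₃)₃ loses (CH₃)₃CO⁻: pKₐ(t-BuOH) ≈ 18

cyclohexyl–N₂⁺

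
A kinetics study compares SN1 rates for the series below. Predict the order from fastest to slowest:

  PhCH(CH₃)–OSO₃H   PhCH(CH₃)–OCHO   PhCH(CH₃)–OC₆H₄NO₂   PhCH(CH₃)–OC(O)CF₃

PhCH(CH₃)–OSO₃H > PhCH(CH₃)–OC(O)CF₃ > PhCH(CH₃)–OCHO > PhCH(CH₃)–OC₆H₄NO₂

The skeletons are identical, so relative rate is governed entirely by leaving-group ability.
Leaving-group ability tracks the stability of the departed species; conjugate-acid pKₐ is the usual yardstick (lower pKₐ → better LG).
PhCH(CH₃)–OSO₃H loses HSO₄⁻: pKₐ(H₂SO₄) ≈ -3
PhCH(CH₃)–OC(O)CF₃ loses CF₃COO⁻: pKₐ(CF₃COOH) ≈ 0.2
PhCH(CH₃)–OCHO loses HCOO⁻: pKₐ(HCOOH) ≈ 3.8
PhCH(CH₃)–OC₆H₄NO₂ loses p-O₂N–C₆H₄–O⁻: pKₐ(p-nitrophenol) ≈ 7.2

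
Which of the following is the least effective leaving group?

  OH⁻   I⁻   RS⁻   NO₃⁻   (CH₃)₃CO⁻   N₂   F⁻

(CH₃)₃CO⁻

The more stable X⁻ (or X) is on its own — i.e. the weaker a base it is — the better a leaving group it makes.
N₂: no meaningful conjugate acid; N₂ departs as an exceptionally stable neutral molecule
I⁻: pKₐ(HI) ≈ -10
NO₃⁻: pKₐ(HNO₃) ≈ -1.3
F⁻: pKₐ(HF) ≈ 3.2
RS⁻: pKₐ(RSH (a thiol)) ≈ 10.5
OH⁻: pKₐ(H₂O) ≈ 15.7
(CH₃)₃CO⁻: pKₐ(t-BuOH) ≈ 18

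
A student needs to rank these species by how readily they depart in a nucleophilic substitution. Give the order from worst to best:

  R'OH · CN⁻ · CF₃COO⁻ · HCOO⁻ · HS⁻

CN⁻ < HS⁻ < HCOO⁻ < CF₃COO⁻ < R'OH

The more stable X⁻ (or X) is on its own — i.e. the weaker a base it is — the better a leaving group it makes.
R'OH: pKₐ(R'OH₂⁺) ≈ -2.4
CF₃COO⁻: pKₐ(CF₃COOH) ≈ 0.2 — strongly electron-withdrawing CF₃ stabilises the carboxylate
HCOO⁻: pKₐ(HCOOH) ≈ 3.8 — resonance-stabilised carboxylate
HS⁻: pKₐ(H₂S) ≈ 7 — larger and more polarisable than the oxygen analogue
CN⁻: pKₐ(HCN) ≈ 9.2 — sp carbon stabilises the charge somewhat, but still a poor LG
The question asks for worst first, so the sequence is read in increasing leaving-group ability.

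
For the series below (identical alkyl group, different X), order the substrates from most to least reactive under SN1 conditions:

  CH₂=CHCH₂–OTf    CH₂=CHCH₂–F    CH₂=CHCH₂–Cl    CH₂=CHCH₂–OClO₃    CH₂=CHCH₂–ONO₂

CH₂=CHCH₂–OTf > CH₂=CHCH₂–OClO₃ > CH₂=CHCH₂–Cl > CH₂=CHCH₂–ONO₂ > CH₂=CHCH₂–F

With the same alkyl group throughout, only the leaving group differentiates the rates.
A good leaving group is a weak base: the lower the pKₐ of its conjugate acid, the more readily it departs.
CH₂=CHCH₂–OTf loses OTf⁻: pKₐ(CF₃SO₃H (triflic acid)) ≈ -14
CH₂=CHCH₂–OClO₃ loses ClO₄⁻: pKₐ(HClO₄) ≈ -10
CH₂=CHCH₂–Cl loses Cl⁻: pKₐ(HCl) ≈ -7
CH₂=CHCH₂–ONO₂ loses NO₃⁻: pKₐ(HNO₃) ≈ -1.3
CH₂=CHCH₂–F loses F⁻: pKₐ(HF) ≈ 3.2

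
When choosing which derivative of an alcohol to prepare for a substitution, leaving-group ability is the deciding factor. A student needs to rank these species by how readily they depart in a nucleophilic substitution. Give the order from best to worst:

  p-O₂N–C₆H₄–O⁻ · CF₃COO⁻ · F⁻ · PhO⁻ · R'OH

R'OH: pKₐ(R'OH₂⁺) ≈ -2.4 — neutral; leaves from a protonated ether (an oxonium ion, R–O(H)R'⁺)
CF₃COO⁻: pKₐ(CF₃COOH) ≈ 0.2 — strongly electron-withdrawing CF₃ stabilises the carboxylate
F⁻: pKₐ(HF) ≈ 3.2
p-O₂N–C₆H₄–O⁻: pKₐ(p-nitrophenol) ≈ 7.2
PhO⁻: pKₐ(C₆H₅OH (phenol)) ≈ 10 — resonance into the ring helps, but still a poor LG

R'OH > CF₃COO⁻ > F⁻ > p-O₂N–C₆H₄–O⁻ > PhO⁻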